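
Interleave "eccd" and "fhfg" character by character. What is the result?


Interleaving "eccd" and "fhfg":
  Position 0: 'e' from first, 'f' from second => "ef"
  Position 1: 'c' from first, 'h' from second => "ch"
  Position 2: 'c' from first, 'f' from second => "cf"
  Position 3: 'd' from first, 'g' from second => "dg"
Result: efchcfdg

efchcfdg


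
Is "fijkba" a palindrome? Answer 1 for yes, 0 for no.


Input: fijkba
Reversed: abkjif
  Compare pos 0 ('f') with pos 5 ('a'): MISMATCH
  Compare pos 1 ('i') with pos 4 ('b'): MISMATCH
  Compare pos 2 ('j') with pos 3 ('k'): MISMATCH
Result: not a palindrome

0


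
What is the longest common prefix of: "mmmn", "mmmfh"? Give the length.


Words: mmmn, mmmfh
  Position 0: all 'm' => match
  Position 1: all 'm' => match
  Position 2: all 'm' => match
  Position 3: ('n', 'f') => mismatch, stop
LCP = "mmm" (length 3)

3


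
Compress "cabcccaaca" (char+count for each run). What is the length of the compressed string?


Input: cabcccaaca
Runs:
  'c' x 1 => "c1"
  'a' x 1 => "a1"
  'b' x 1 => "b1"
  'c' x 3 => "c3"
  'a' x 2 => "a2"
  'c' x 1 => "c1"
  'a' x 1 => "a1"
Compressed: "c1a1b1c3a2c1a1"
Compressed length: 14

14


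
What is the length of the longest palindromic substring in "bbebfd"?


Input: "bbebfd"
Checking substrings for palindromes:
  [1:4] "beb" (len 3) => palindrome
  [0:2] "bb" (len 2) => palindrome
Longest palindromic substring: "beb" with length 3

3


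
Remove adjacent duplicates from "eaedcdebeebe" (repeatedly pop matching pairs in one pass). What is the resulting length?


Input: eaedcdebeebe
Stack-based adjacent duplicate removal:
  Read 'e': push. Stack: e
  Read 'a': push. Stack: ea
  Read 'e': push. Stack: eae
  Read 'd': push. Stack: eaed
  Read 'c': push. Stack: eaedc
  Read 'd': push. Stack: eaedcd
  Read 'e': push. Stack: eaedcde
  Read 'b': push. Stack: eaedcdeb
  Read 'e': push. Stack: eaedcdebe
  Read 'e': matches stack top 'e' => pop. Stack: eaedcdeb
  Read 'b': matches stack top 'b' => pop. Stack: eaedcde
  Read 'e': matches stack top 'e' => pop. Stack: eaedcd
Final stack: "eaedcd" (length 6)

6


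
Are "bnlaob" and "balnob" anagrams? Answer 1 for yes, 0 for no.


Strings: "bnlaob", "balnob"
Sorted first:  abblno
Sorted second: abblno
Sorted forms match => anagrams

1


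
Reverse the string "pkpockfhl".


Input: pkpockfhl
Reading characters right to left:
  Position 8: 'l'
  Position 7: 'h'
  Position 6: 'f'
  Position 5: 'k'
  Position 4: 'c'
  Position 3: 'o'
  Position 2: 'p'
  Position 1: 'k'
  Position 0: 'p'
Reversed: lhfkcopkp

lhfkcopkp


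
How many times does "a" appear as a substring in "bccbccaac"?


Searching for "a" in "bccbccaac"
Scanning each position:
  Position 0: "b" => no
  Position 1: "c" => no
  Position 2: "c" => no
  Position 3: "b" => no
  Position 4: "c" => no
  Position 5: "c" => no
  Position 6: "a" => MATCH
  Position 7: "a" => MATCH
  Position 8: "c" => no
Total occurrences: 2

2


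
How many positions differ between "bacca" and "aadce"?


Comparing "bacca" and "aadce" position by position:
  Position 0: 'b' vs 'a' => DIFFER
  Position 1: 'a' vs 'a' => same
  Position 2: 'c' vs 'd' => DIFFER
  Position 3: 'c' vs 'c' => same
  Position 4: 'a' vs 'e' => DIFFER
Positions that differ: 3

3


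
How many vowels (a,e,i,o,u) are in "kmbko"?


Input: kmbko
Checking each character:
  'k' at position 0: consonant
  'm' at position 1: consonant
  'b' at position 2: consonant
  'k' at position 3: consonant
  'o' at position 4: vowel (running total: 1)
Total vowels: 1

1


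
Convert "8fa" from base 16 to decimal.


Input: "8fa" in base 16
Positional expansion:
  Digit '8' (value 8) x 16^2 = 2048
  Digit 'f' (value 15) x 16^1 = 240
  Digit 'a' (value 10) x 16^0 = 10
Sum = 2298

2298


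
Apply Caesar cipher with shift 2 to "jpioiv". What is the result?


Caesar cipher: shift "jpioiv" by 2
  'j' (pos 9) + 2 = pos 11 = 'l'
  'p' (pos 15) + 2 = pos 17 = 'r'
  'i' (pos 8) + 2 = pos 10 = 'k'
  'o' (pos 14) + 2 = pos 16 = 'q'
  'i' (pos 8) + 2 = pos 10 = 'k'
  'v' (pos 21) + 2 = pos 23 = 'x'
Result: lrkqkx

lrkqkx


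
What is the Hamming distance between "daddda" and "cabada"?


Comparing "daddda" and "cabada" position by position:
  Position 0: 'd' vs 'c' => differ
  Position 1: 'a' vs 'a' => same
  Position 2: 'd' vs 'b' => differ
  Position 3: 'd' vs 'a' => differ
  Position 4: 'd' vs 'd' => same
  Position 5: 'a' vs 'a' => same
Total differences (Hamming distance): 3

3


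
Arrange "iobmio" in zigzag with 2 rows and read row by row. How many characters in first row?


Zigzag "iobmio" into 2 rows:
Placing characters:
  'i' => row 0
  'o' => row 1
  'b' => row 0
  'm' => row 1
  'i' => row 0
  'o' => row 1
Rows:
  Row 0: "ibi"
  Row 1: "omo"
First row length: 3

3


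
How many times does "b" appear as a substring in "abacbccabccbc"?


Searching for "b" in "abacbccabccbc"
Scanning each position:
  Position 0: "a" => no
  Position 1: "b" => MATCH
  Position 2: "a" => no
  Position 3: "c" => no
  Position 4: "b" => MATCH
  Position 5: "c" => no
  Position 6: "c" => no
  Position 7: "a" => no
  Position 8: "b" => MATCH
  Position 9: "c" => no
  Position 10: "c" => no
  Position 11: "b" => MATCH
  Position 12: "c" => no
Total occurrences: 4

4


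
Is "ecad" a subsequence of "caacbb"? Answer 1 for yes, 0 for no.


Check if "ecad" is a subsequence of "caacbb"
Greedy scan:
  Position 0 ('c'): no match needed
  Position 1 ('a'): no match needed
  Position 2 ('a'): no match needed
  Position 3 ('c'): no match needed
  Position 4 ('b'): no match needed
  Position 5 ('b'): no match needed
Only matched 0/4 characters => not a subsequence

0


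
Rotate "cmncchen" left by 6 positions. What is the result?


Input: "cmncchen", rotate left by 6
First 6 characters: "cmncch"
Remaining characters: "en"
Concatenate remaining + first: "en" + "cmncch" = "encmncch"

encmncch


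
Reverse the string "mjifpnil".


Input: mjifpnil
Reading characters right to left:
  Position 7: 'l'
  Position 6: 'i'
  Position 5: 'n'
  Position 4: 'p'
  Position 3: 'f'
  Position 2: 'i'
  Position 1: 'j'
  Position 0: 'm'
Reversed: linpfijm

linpfijm


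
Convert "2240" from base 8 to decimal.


Input: "2240" in base 8
Positional expansion:
  Digit '2' (value 2) x 8^3 = 1024
  Digit '2' (value 2) x 8^2 = 128
  Digit '4' (value 4) x 8^1 = 32
  Digit '0' (value 0) x 8^0 = 0
Sum = 1184

1184


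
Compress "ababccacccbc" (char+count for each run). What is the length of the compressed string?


Input: ababccacccbc
Runs:
  'a' x 1 => "a1"
  'b' x 1 => "b1"
  'a' x 1 => "a1"
  'b' x 1 => "b1"
  'c' x 2 => "c2"
  'a' x 1 => "a1"
  'c' x 3 => "c3"
  'b' x 1 => "b1"
  'c' x 1 => "c1"
Compressed: "a1b1a1b1c2a1c3b1c1"
Compressed length: 18

18


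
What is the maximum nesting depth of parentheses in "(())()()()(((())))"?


Input: "(())()()()(((())))"
Tracking depth:
  Position 0 '(': depth becomes 1
  Position 1 '(': depth becomes 2
  Position 2 ')': depth becomes 1
  Position 3 ')': depth becomes 0
  Position 4 '(': depth becomes 1
  Position 5 ')': depth becomes 0
  Position 6 '(': depth becomes 1
  Position 7 ')': depth becomes 0
  Position 8 '(': depth becomes 1
  Position 9 ')': depth becomes 0
  Position 10 '(': depth becomes 1
  Position 11 '(': depth becomes 2
  Position 12 '(': depth becomes 3
  Position 13 '(': depth becomes 4
  Position 14 ')': depth becomes 3
  Position 15 ')': depth becomes 2
  Position 16 ')': depth becomes 1
  Position 17 ')': depth becomes 0
Maximum depth reached: 4

4


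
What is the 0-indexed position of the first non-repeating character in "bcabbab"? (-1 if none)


Input: bcabbab
Character frequencies:
  'a': 2
  'b': 4
  'c': 1
Scanning left to right for freq == 1:
  Position 0 ('b'): freq=4, skip
  Position 1 ('c'): unique! => answer = 1

1


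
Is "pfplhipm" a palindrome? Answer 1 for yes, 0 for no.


Input: pfplhipm
Reversed: mpihlpfp
  Compare pos 0 ('p') with pos 7 ('m'): MISMATCH
  Compare pos 1 ('f') with pos 6 ('p'): MISMATCH
  Compare pos 2 ('p') with pos 5 ('i'): MISMATCH
  Compare pos 3 ('l') with pos 4 ('h'): MISMATCH
Result: not a palindrome

0


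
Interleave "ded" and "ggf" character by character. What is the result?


Interleaving "ded" and "ggf":
  Position 0: 'd' from first, 'g' from second => "dg"
  Position 1: 'e' from first, 'g' from second => "eg"
  Position 2: 'd' from first, 'f' from second => "df"
Result: dgegdf

dgegdf


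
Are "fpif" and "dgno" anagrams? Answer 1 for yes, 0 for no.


Strings: "fpif", "dgno"
Sorted first:  ffip
Sorted second: dgno
Differ at position 0: 'f' vs 'd' => not anagrams

0


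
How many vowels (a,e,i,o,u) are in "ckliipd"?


Input: ckliipd
Checking each character:
  'c' at position 0: consonant
  'k' at position 1: consonant
  'l' at position 2: consonant
  'i' at position 3: vowel (running total: 1)
  'i' at position 4: vowel (running total: 2)
  'p' at position 5: consonant
  'd' at position 6: consonant
Total vowels: 2

2


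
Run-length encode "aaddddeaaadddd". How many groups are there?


Input: aaddddeaaadddd
Scanning for consecutive runs:
  Group 1: 'a' x 2 (positions 0-1)
  Group 2: 'd' x 4 (positions 2-5)
  Group 3: 'e' x 1 (positions 6-6)
  Group 4: 'a' x 3 (positions 7-9)
  Group 5: 'd' x 4 (positions 10-13)
Total groups: 5

5


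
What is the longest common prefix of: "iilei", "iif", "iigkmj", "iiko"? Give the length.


Words: iilei, iif, iigkmj, iiko
  Position 0: all 'i' => match
  Position 1: all 'i' => match
  Position 2: ('l', 'f', 'g', 'k') => mismatch, stop
LCP = "ii" (length 2)

2


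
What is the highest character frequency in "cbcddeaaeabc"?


Input: cbcddeaaeabc
Character counts:
  'a': 3
  'b': 2
  'c': 3
  'd': 2
  'e': 2
Maximum frequency: 3

3


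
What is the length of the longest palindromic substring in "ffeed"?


Input: "ffeed"
Checking substrings for palindromes:
  [0:2] "ff" (len 2) => palindrome
  [2:4] "ee" (len 2) => palindrome
Longest palindromic substring: "ff" with length 2

2


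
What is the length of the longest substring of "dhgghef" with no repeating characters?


Input: "dhgghef"
Sliding window (track last position of each char):
  Position 0 ('d'): window [0,0] length 1 -- new best
  Position 1 ('h'): window [0,1] length 2 -- new best
  Position 2 ('g'): window [0,2] length 3 -- new best
  Position 3 ('g'): repeat (last at 2), move window start to 3
  Position 3 ('g'): window [3,3] length 1
  Position 4 ('h'): window [3,4] length 2
  Position 5 ('e'): window [3,5] length 3
  Position 6 ('f'): window [3,6] length 4 -- new best
Longest substring with no repeats: "ghef" with length 4

4


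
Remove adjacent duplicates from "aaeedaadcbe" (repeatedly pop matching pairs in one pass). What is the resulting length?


Input: aaeedaadcbe
Stack-based adjacent duplicate removal:
  Read 'a': push. Stack: a
  Read 'a': matches stack top 'a' => pop. Stack: (empty)
  Read 'e': push. Stack: e
  Read 'e': matches stack top 'e' => pop. Stack: (empty)
  Read 'd': push. Stack: d
  Read 'a': push. Stack: da
  Read 'a': matches stack top 'a' => pop. Stack: d
  Read 'd': matches stack top 'd' => pop. Stack: (empty)
  Read 'c': push. Stack: c
  Read 'b': push. Stack: cb
  Read 'e': push. Stack: cbe
Final stack: "cbe" (length 3)

3


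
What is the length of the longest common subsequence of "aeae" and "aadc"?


LCS of "aeae" and "aadc"
DP table:
           a    a    d    c
      0    0    0    0    0
  a   0    1    1    1    1
  e   0    1    1    1    1
  a   0    1    2    2    2
  e   0    1    2    2    2
LCS length = dp[4][4] = 2

2


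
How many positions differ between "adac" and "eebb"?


Comparing "adac" and "eebb" position by position:
  Position 0: 'a' vs 'e' => DIFFER
  Position 1: 'd' vs 'e' => DIFFER
  Position 2: 'a' vs 'b' => DIFFER
  Position 3: 'c' vs 'b' => DIFFER
Positions that differ: 4

4


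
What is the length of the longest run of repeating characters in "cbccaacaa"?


Input: "cbccaacaa"
Scanning for longest run:
  Position 1 ('b'): new char, reset run to 1
  Position 2 ('c'): new char, reset run to 1
  Position 3 ('c'): continues run of 'c', length=2
  Position 4 ('a'): new char, reset run to 1
  Position 5 ('a'): continues run of 'a', length=2
  Position 6 ('c'): new char, reset run to 1
  Position 7 ('a'): new char, reset run to 1
  Position 8 ('a'): continues run of 'a', length=2
Longest run: 'c' with length 2

2


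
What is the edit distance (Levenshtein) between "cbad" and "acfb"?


Computing edit distance: "cbad" -> "acfb"
DP table:
           a    c    f    b
      0    1    2    3    4
  c   1    1    1    2    3
  b   2    2    2    2    2
  a   3    2    3    3    3
  d   4    3    3    4    4
Edit distance = dp[4][4] = 4

4


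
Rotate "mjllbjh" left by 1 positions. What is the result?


Input: "mjllbjh", rotate left by 1
First 1 characters: "m"
Remaining characters: "jllbjh"
Concatenate remaining + first: "jllbjh" + "m" = "jllbjhm"

jllbjhm


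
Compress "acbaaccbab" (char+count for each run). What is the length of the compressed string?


Input: acbaaccbab
Runs:
  'a' x 1 => "a1"
  'c' x 1 => "c1"
  'b' x 1 => "b1"
  'a' x 2 => "a2"
  'c' x 2 => "c2"
  'b' x 1 => "b1"
  'a' x 1 => "a1"
  'b' x 1 => "b1"
Compressed: "a1c1b1a2c2b1a1b1"
Compressed length: 16

16


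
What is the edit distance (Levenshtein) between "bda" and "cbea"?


Computing edit distance: "bda" -> "cbea"
DP table:
           c    b    e    a
      0    1    2    3    4
  b   1    1    1    2    3
  d   2    2    2    2    3
  a   3    3    3    3    2
Edit distance = dp[3][4] = 2

2


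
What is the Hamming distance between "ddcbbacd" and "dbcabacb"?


Comparing "ddcbbacd" and "dbcabacb" position by position:
  Position 0: 'd' vs 'd' => same
  Position 1: 'd' vs 'b' => differ
  Position 2: 'c' vs 'c' => same
  Position 3: 'b' vs 'a' => differ
  Position 4: 'b' vs 'b' => same
  Position 5: 'a' vs 'a' => same
  Position 6: 'c' vs 'c' => same
  Position 7: 'd' vs 'b' => differ
Total differences (Hamming distance): 3

3


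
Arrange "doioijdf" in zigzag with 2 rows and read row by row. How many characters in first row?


Zigzag "doioijdf" into 2 rows:
Placing characters:
  'd' => row 0
  'o' => row 1
  'i' => row 0
  'o' => row 1
  'i' => row 0
  'j' => row 1
  'd' => row 0
  'f' => row 1
Rows:
  Row 0: "diid"
  Row 1: "oojf"
First row length: 4

4


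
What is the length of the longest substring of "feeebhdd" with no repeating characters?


Input: "feeebhdd"
Sliding window (track last position of each char):
  Position 0 ('f'): window [0,0] length 1 -- new best
  Position 1 ('e'): window [0,1] length 2 -- new best
  Position 2 ('e'): repeat (last at 1), move window start to 2
  Position 2 ('e'): window [2,2] length 1
  Position 3 ('e'): repeat (last at 2), move window start to 3
  Position 3 ('e'): window [3,3] length 1
  Position 4 ('b'): window [3,4] length 2
  Position 5 ('h'): window [3,5] length 3 -- new best
  Position 6 ('d'): window [3,6] length 4 -- new best
  Position 7 ('d'): repeat (last at 6), move window start to 7
  Position 7 ('d'): window [7,7] length 1
Longest substring with no repeats: "ebhd" with length 4

4


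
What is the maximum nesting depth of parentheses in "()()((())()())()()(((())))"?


Input: "()()((())()())()()(((())))"
Tracking depth:
  Position 0 '(': depth becomes 1
  Position 1 ')': depth becomes 0
  Position 2 '(': depth becomes 1
  Position 3 ')': depth becomes 0
  Position 4 '(': depth becomes 1
  Position 5 '(': depth becomes 2
  Position 6 '(': depth becomes 3
  Position 7 ')': depth becomes 2
  Position 8 ')': depth becomes 1
  Position 9 '(': depth becomes 2
  Position 10 ')': depth becomes 1
  Position 11 '(': depth becomes 2
  Position 12 ')': depth becomes 1
  Position 13 ')': depth becomes 0
  Position 14 '(': depth becomes 1
  Position 15 ')': depth becomes 0
  Position 16 '(': depth becomes 1
  Position 17 ')': depth becomes 0
  Position 18 '(': depth becomes 1
  Position 19 '(': depth becomes 2
  Position 20 '(': depth becomes 3
  Position 21 '(': depth becomes 4
  Position 22 ')': depth becomes 3
  Position 23 ')': depth becomes 2
  Position 24 ')': depth becomes 1
  Position 25 ')': depth becomes 0
Maximum depth reached: 4

4


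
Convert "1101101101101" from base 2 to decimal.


Input: "1101101101101" in base 2
Positional expansion:
  Digit '1' (value 1) x 2^12 = 4096
  Digit '1' (value 1) x 2^11 = 2048
  Digit '0' (value 0) x 2^10 = 0
  Digit '1' (value 1) x 2^9 = 512
  Digit '1' (value 1) x 2^8 = 256
  Digit '0' (value 0) x 2^7 = 0
  Digit '1' (value 1) x 2^6 = 64
  Digit '1' (value 1) x 2^5 = 32
  Digit '0' (value 0) x 2^4 = 0
  Digit '1' (value 1) x 2^3 = 8
  Digit '1' (value 1) x 2^2 = 4
  Digit '0' (value 0) x 2^1 = 0
  Digit '1' (value 1) x 2^0 = 1
Sum = 7021

7021


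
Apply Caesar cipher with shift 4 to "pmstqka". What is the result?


Caesar cipher: shift "pmstqka" by 4
  'p' (pos 15) + 4 = pos 19 = 't'
  'm' (pos 12) + 4 = pos 16 = 'q'
  's' (pos 18) + 4 = pos 22 = 'w'
  't' (pos 19) + 4 = pos 23 = 'x'
  'q' (pos 16) + 4 = pos 20 = 'u'
  'k' (pos 10) + 4 = pos 14 = 'o'
  'a' (pos 0) + 4 = pos 4 = 'e'
Result: tqwxuoe

tqwxuoe


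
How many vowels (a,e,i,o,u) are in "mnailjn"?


Input: mnailjn
Checking each character:
  'm' at position 0: consonant
  'n' at position 1: consonant
  'a' at position 2: vowel (running total: 1)
  'i' at position 3: vowel (running total: 2)
  'l' at position 4: consonant
  'j' at position 5: consonant
  'n' at position 6: consonant
Total vowels: 2

2


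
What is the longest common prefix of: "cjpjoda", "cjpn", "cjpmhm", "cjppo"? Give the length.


Words: cjpjoda, cjpn, cjpmhm, cjppo
  Position 0: all 'c' => match
  Position 1: all 'j' => match
  Position 2: all 'p' => match
  Position 3: ('j', 'n', 'm', 'p') => mismatch, stop
LCP = "cjp" (length 3)

3


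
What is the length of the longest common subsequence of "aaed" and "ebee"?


LCS of "aaed" and "ebee"
DP table:
           e    b    e    e
      0    0    0    0    0
  a   0    0    0    0    0
  a   0    0    0    0    0
  e   0    1    1    1    1
  d   0    1    1    1    1
LCS length = dp[4][4] = 1

1


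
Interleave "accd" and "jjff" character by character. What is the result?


Interleaving "accd" and "jjff":
  Position 0: 'a' from first, 'j' from second => "aj"
  Position 1: 'c' from first, 'j' from second => "cj"
  Position 2: 'c' from first, 'f' from second => "cf"
  Position 3: 'd' from first, 'f' from second => "df"
Result: ajcjcfdf

ajcjcfdf


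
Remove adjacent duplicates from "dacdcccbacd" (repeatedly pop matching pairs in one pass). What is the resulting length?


Input: dacdcccbacd
Stack-based adjacent duplicate removal:
  Read 'd': push. Stack: d
  Read 'a': push. Stack: da
  Read 'c': push. Stack: dac
  Read 'd': push. Stack: dacd
  Read 'c': push. Stack: dacdc
  Read 'c': matches stack top 'c' => pop. Stack: dacd
  Read 'c': push. Stack: dacdc
  Read 'b': push. Stack: dacdcb
  Read 'a': push. Stack: dacdcba
  Read 'c': push. Stack: dacdcbac
  Read 'd': push. Stack: dacdcbacd
Final stack: "dacdcbacd" (length 9)

9


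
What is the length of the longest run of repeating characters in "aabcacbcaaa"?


Input: "aabcacbcaaa"
Scanning for longest run:
  Position 1 ('a'): continues run of 'a', length=2
  Position 2 ('b'): new char, reset run to 1
  Position 3 ('c'): new char, reset run to 1
  Position 4 ('a'): new char, reset run to 1
  Position 5 ('c'): new char, reset run to 1
  Position 6 ('b'): new char, reset run to 1
  Position 7 ('c'): new char, reset run to 1
  Position 8 ('a'): new char, reset run to 1
  Position 9 ('a'): continues run of 'a', length=2
  Position 10 ('a'): continues run of 'a', length=3
Longest run: 'a' with length 3

3


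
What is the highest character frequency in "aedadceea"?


Input: aedadceea
Character counts:
  'a': 3
  'c': 1
  'd': 2
  'e': 3
Maximum frequency: 3

3


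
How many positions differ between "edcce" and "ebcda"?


Comparing "edcce" and "ebcda" position by position:
  Position 0: 'e' vs 'e' => same
  Position 1: 'd' vs 'b' => DIFFER
  Position 2: 'c' vs 'c' => same
  Position 3: 'c' vs 'd' => DIFFER
  Position 4: 'e' vs 'a' => DIFFER
Positions that differ: 3

3


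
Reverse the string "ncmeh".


Input: ncmeh
Reading characters right to left:
  Position 4: 'h'
  Position 3: 'e'
  Position 2: 'm'
  Position 1: 'c'
  Position 0: 'n'
Reversed: hemcn

hemcn


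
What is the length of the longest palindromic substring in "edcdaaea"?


Input: "edcdaaea"
Checking substrings for palindromes:
  [1:4] "dcd" (len 3) => palindrome
  [5:8] "aea" (len 3) => palindrome
  [4:6] "aa" (len 2) => palindrome
Longest palindromic substring: "dcd" with length 3

3


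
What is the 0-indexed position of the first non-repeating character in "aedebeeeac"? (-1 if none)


Input: aedebeeeac
Character frequencies:
  'a': 2
  'b': 1
  'c': 1
  'd': 1
  'e': 5
Scanning left to right for freq == 1:
  Position 0 ('a'): freq=2, skip
  Position 1 ('e'): freq=5, skip
  Position 2 ('d'): unique! => answer = 2

2


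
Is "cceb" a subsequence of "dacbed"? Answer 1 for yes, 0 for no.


Check if "cceb" is a subsequence of "dacbed"
Greedy scan:
  Position 0 ('d'): no match needed
  Position 1 ('a'): no match needed
  Position 2 ('c'): matches sub[0] = 'c'
  Position 3 ('b'): no match needed
  Position 4 ('e'): no match needed
  Position 5 ('d'): no match needed
Only matched 1/4 characters => not a subsequence

0


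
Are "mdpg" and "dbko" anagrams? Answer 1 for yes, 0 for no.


Strings: "mdpg", "dbko"
Sorted first:  dgmp
Sorted second: bdko
Differ at position 0: 'd' vs 'b' => not anagrams

0


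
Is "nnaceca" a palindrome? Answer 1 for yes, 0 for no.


Input: nnaceca
Reversed: acecann
  Compare pos 0 ('n') with pos 6 ('a'): MISMATCH
  Compare pos 1 ('n') with pos 5 ('c'): MISMATCH
  Compare pos 2 ('a') with pos 4 ('e'): MISMATCH
Result: not a palindrome

0


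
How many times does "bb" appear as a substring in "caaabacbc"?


Searching for "bb" in "caaabacbc"
Scanning each position:
  Position 0: "ca" => no
  Position 1: "aa" => no
  Position 2: "aa" => no
  Position 3: "ab" => no
  Position 4: "ba" => no
  Position 5: "ac" => no
  Position 6: "cb" => no
  Position 7: "bc" => no
Total occurrences: 0

0


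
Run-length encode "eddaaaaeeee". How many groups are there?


Input: eddaaaaeeee
Scanning for consecutive runs:
  Group 1: 'e' x 1 (positions 0-0)
  Group 2: 'd' x 2 (positions 1-2)
  Group 3: 'a' x 4 (positions 3-6)
  Group 4: 'e' x 4 (positions 7-10)
Total groups: 4

4


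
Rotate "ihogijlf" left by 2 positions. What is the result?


Input: "ihogijlf", rotate left by 2
First 2 characters: "ih"
Remaining characters: "ogijlf"
Concatenate remaining + first: "ogijlf" + "ih" = "ogijlfih"

ogijlfih


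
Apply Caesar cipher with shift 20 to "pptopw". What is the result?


Caesar cipher: shift "pptopw" by 20
  'p' (pos 15) + 20 = pos 9 = 'j'
  'p' (pos 15) + 20 = pos 9 = 'j'
  't' (pos 19) + 20 = pos 13 = 'n'
  'o' (pos 14) + 20 = pos 8 = 'i'
  'p' (pos 15) + 20 = pos 9 = 'j'
  'w' (pos 22) + 20 = pos 16 = 'q'
Result: jjnijq

jjnijq


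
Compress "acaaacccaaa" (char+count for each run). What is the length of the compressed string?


Input: acaaacccaaa
Runs:
  'a' x 1 => "a1"
  'c' x 1 => "c1"
  'a' x 3 => "a3"
  'c' x 3 => "c3"
  'a' x 3 => "a3"
Compressed: "a1c1a3c3a3"
Compressed length: 10

10


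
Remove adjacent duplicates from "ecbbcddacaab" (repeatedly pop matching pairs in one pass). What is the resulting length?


Input: ecbbcddacaab
Stack-based adjacent duplicate removal:
  Read 'e': push. Stack: e
  Read 'c': push. Stack: ec
  Read 'b': push. Stack: ecb
  Read 'b': matches stack top 'b' => pop. Stack: ec
  Read 'c': matches stack top 'c' => pop. Stack: e
  Read 'd': push. Stack: ed
  Read 'd': matches stack top 'd' => pop. Stack: e
  Read 'a': push. Stack: ea
  Read 'c': push. Stack: eac
  Read 'a': push. Stack: eaca
  Read 'a': matches stack top 'a' => pop. Stack: eac
  Read 'b': push. Stack: eacb
Final stack: "eacb" (length 4)

4


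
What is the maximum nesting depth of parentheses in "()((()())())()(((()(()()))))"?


Input: "()((()())())()(((()(()()))))"
Tracking depth:
  Position 0 '(': depth becomes 1
  Position 1 ')': depth becomes 0
  Position 2 '(': depth becomes 1
  Position 3 '(': depth becomes 2
  Position 4 '(': depth becomes 3
  Position 5 ')': depth becomes 2
  Position 6 '(': depth becomes 3
  Position 7 ')': depth becomes 2
  Position 8 ')': depth becomes 1
  Position 9 '(': depth becomes 2
  Position 10 ')': depth becomes 1
  Position 11 ')': depth becomes 0
  Position 12 '(': depth becomes 1
  Position 13 ')': depth becomes 0
  Position 14 '(': depth becomes 1
  Position 15 '(': depth becomes 2
  Position 16 '(': depth becomes 3
  Position 17 '(': depth becomes 4
  Position 18 ')': depth becomes 3
  Position 19 '(': depth becomes 4
  Position 20 '(': depth becomes 5
  Position 21 ')': depth becomes 4
  Position 22 '(': depth becomes 5
  Position 23 ')': depth becomes 4
  Position 24 ')': depth becomes 3
  Position 25 ')': depth becomes 2
  Position 26 ')': depth becomes 1
  Position 27 ')': depth becomes 0
Maximum depth reached: 5

5


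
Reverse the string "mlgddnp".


Input: mlgddnp
Reading characters right to left:
  Position 6: 'p'
  Position 5: 'n'
  Position 4: 'd'
  Position 3: 'd'
  Position 2: 'g'
  Position 1: 'l'
  Position 0: 'm'
Reversed: pnddglm

pnddglm


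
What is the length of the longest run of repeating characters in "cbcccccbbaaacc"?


Input: "cbcccccbbaaacc"
Scanning for longest run:
  Position 1 ('b'): new char, reset run to 1
  Position 2 ('c'): new char, reset run to 1
  Position 3 ('c'): continues run of 'c', length=2
  Position 4 ('c'): continues run of 'c', length=3
  Position 5 ('c'): continues run of 'c', length=4
  Position 6 ('c'): continues run of 'c', length=5
  Position 7 ('b'): new char, reset run to 1
  Position 8 ('b'): continues run of 'b', length=2
  Position 9 ('a'): new char, reset run to 1
  Position 10 ('a'): continues run of 'a', length=2
  Position 11 ('a'): continues run of 'a', length=3
  Position 12 ('c'): new char, reset run to 1
  Position 13 ('c'): continues run of 'c', length=2
Longest run: 'c' with length 5

5


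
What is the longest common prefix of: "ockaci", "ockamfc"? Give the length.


Words: ockaci, ockamfc
  Position 0: all 'o' => match
  Position 1: all 'c' => match
  Position 2: all 'k' => match
  Position 3: all 'a' => match
  Position 4: ('c', 'm') => mismatch, stop
LCP = "ocka" (length 4)

4


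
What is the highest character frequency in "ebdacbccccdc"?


Input: ebdacbccccdc
Character counts:
  'a': 1
  'b': 2
  'c': 6
  'd': 2
  'e': 1
Maximum frequency: 6

6


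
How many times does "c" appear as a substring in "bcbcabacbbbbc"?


Searching for "c" in "bcbcabacbbbbc"
Scanning each position:
  Position 0: "b" => no
  Position 1: "c" => MATCH
  Position 2: "b" => no
  Position 3: "c" => MATCH
  Position 4: "a" => no
  Position 5: "b" => no
  Position 6: "a" => no
  Position 7: "c" => MATCH
  Position 8: "b" => no
  Position 9: "b" => no
  Position 10: "b" => no
  Position 11: "b" => no
  Position 12: "c" => MATCH
Total occurrences: 4

4


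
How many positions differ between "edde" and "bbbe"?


Comparing "edde" and "bbbe" position by position:
  Position 0: 'e' vs 'b' => DIFFER
  Position 1: 'd' vs 'b' => DIFFER
  Position 2: 'd' vs 'b' => DIFFER
  Position 3: 'e' vs 'e' => same
Positions that differ: 3

3


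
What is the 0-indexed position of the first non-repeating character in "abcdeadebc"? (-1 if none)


Input: abcdeadebc
Character frequencies:
  'a': 2
  'b': 2
  'c': 2
  'd': 2
  'e': 2
Scanning left to right for freq == 1:
  Position 0 ('a'): freq=2, skip
  Position 1 ('b'): freq=2, skip
  Position 2 ('c'): freq=2, skip
  Position 3 ('d'): freq=2, skip
  Position 4 ('e'): freq=2, skip
  Position 5 ('a'): freq=2, skip
  Position 6 ('d'): freq=2, skip
  Position 7 ('e'): freq=2, skip
  Position 8 ('b'): freq=2, skip
  Position 9 ('c'): freq=2, skip
  No unique character found => answer = -1

-1


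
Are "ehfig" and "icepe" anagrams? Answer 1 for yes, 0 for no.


Strings: "ehfig", "icepe"
Sorted first:  efghi
Sorted second: ceeip
Differ at position 0: 'e' vs 'c' => not anagrams

0


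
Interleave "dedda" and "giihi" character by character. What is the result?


Interleaving "dedda" and "giihi":
  Position 0: 'd' from first, 'g' from second => "dg"
  Position 1: 'e' from first, 'i' from second => "ei"
  Position 2: 'd' from first, 'i' from second => "di"
  Position 3: 'd' from first, 'h' from second => "dh"
  Position 4: 'a' from first, 'i' from second => "ai"
Result: dgeididhai

dgeididhai


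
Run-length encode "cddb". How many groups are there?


Input: cddb
Scanning for consecutive runs:
  Group 1: 'c' x 1 (positions 0-0)
  Group 2: 'd' x 2 (positions 1-2)
  Group 3: 'b' x 1 (positions 3-3)
Total groups: 3

3


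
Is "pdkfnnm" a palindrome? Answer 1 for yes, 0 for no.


Input: pdkfnnm
Reversed: mnnfkdp
  Compare pos 0 ('p') with pos 6 ('m'): MISMATCH
  Compare pos 1 ('d') with pos 5 ('n'): MISMATCH
  Compare pos 2 ('k') with pos 4 ('n'): MISMATCH
Result: not a palindrome

0


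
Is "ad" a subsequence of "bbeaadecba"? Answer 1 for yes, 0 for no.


Check if "ad" is a subsequence of "bbeaadecba"
Greedy scan:
  Position 0 ('b'): no match needed
  Position 1 ('b'): no match needed
  Position 2 ('e'): no match needed
  Position 3 ('a'): matches sub[0] = 'a'
  Position 4 ('a'): no match needed
  Position 5 ('d'): matches sub[1] = 'd'
  Position 6 ('e'): no match needed
  Position 7 ('c'): no match needed
  Position 8 ('b'): no match needed
  Position 9 ('a'): no match needed
All 2 characters matched => is a subsequence

1


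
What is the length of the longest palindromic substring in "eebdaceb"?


Input: "eebdaceb"
Checking substrings for palindromes:
  [0:2] "ee" (len 2) => palindrome
Longest palindromic substring: "ee" with length 2

2


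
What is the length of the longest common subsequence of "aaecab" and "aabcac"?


LCS of "aaecab" and "aabcac"
DP table:
           a    a    b    c    a    c
      0    0    0    0    0    0    0
  a   0    1    1    1    1    1    1
  a   0    1    2    2    2    2    2
  e   0    1    2    2    2    2    2
  c   0    1    2    2    3    3    3
  a   0    1    2    2    3    4    4
  b   0    1    2    3    3    4    4
LCS length = dp[6][6] = 4

4


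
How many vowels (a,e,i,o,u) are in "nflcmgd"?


Input: nflcmgd
Checking each character:
  'n' at position 0: consonant
  'f' at position 1: consonant
  'l' at position 2: consonant
  'c' at position 3: consonant
  'm' at position 4: consonant
  'g' at position 5: consonant
  'd' at position 6: consonant
Total vowels: 0

0


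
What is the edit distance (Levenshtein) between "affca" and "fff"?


Computing edit distance: "affca" -> "fff"
DP table:
           f    f    f
      0    1    2    3
  a   1    1    2    3
  f   2    1    1    2
  f   3    2    1    1
  c   4    3    2    2
  a   5    4    3    3
Edit distance = dp[5][3] = 3

3


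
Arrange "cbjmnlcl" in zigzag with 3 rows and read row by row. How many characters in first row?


Zigzag "cbjmnlcl" into 3 rows:
Placing characters:
  'c' => row 0
  'b' => row 1
  'j' => row 2
  'm' => row 1
  'n' => row 0
  'l' => row 1
  'c' => row 2
  'l' => row 1
Rows:
  Row 0: "cn"
  Row 1: "bmll"
  Row 2: "jc"
First row length: 2

2


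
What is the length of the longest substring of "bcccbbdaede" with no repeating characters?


Input: "bcccbbdaede"
Sliding window (track last position of each char):
  Position 0 ('b'): window [0,0] length 1 -- new best
  Position 1 ('c'): window [0,1] length 2 -- new best
  Position 2 ('c'): repeat (last at 1), move window start to 2
  Position 2 ('c'): window [2,2] length 1
  Position 3 ('c'): repeat (last at 2), move window start to 3
  Position 3 ('c'): window [3,3] length 1
  Position 4 ('b'): window [3,4] length 2
  Position 5 ('b'): repeat (last at 4), move window start to 5
  Position 5 ('b'): window [5,5] length 1
  Position 6 ('d'): window [5,6] length 2
  Position 7 ('a'): window [5,7] length 3 -- new best
  Position 8 ('e'): window [5,8] length 4 -- new best
  Position 9 ('d'): repeat (last at 6), move window start to 7
  Position 9 ('d'): window [7,9] length 3
  Position 10 ('e'): repeat (last at 8), move window start to 9
  Position 10 ('e'): window [9,10] length 2
Longest substring with no repeats: "bdae" with length 4

4


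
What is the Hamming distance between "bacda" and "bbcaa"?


Comparing "bacda" and "bbcaa" position by position:
  Position 0: 'b' vs 'b' => same
  Position 1: 'a' vs 'b' => differ
  Position 2: 'c' vs 'c' => same
  Position 3: 'd' vs 'a' => differ
  Position 4: 'a' vs 'a' => same
Total differences (Hamming distance): 2

2


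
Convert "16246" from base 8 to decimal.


Input: "16246" in base 8
Positional expansion:
  Digit '1' (value 1) x 8^4 = 4096
  Digit '6' (value 6) x 8^3 = 3072
  Digit '2' (value 2) x 8^2 = 128
  Digit '4' (value 4) x 8^1 = 32
  Digit '6' (value 6) x 8^0 = 6
Sum = 7334

7334


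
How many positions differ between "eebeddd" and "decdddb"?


Comparing "eebeddd" and "decdddb" position by position:
  Position 0: 'e' vs 'd' => DIFFER
  Position 1: 'e' vs 'e' => same
  Position 2: 'b' vs 'c' => DIFFER
  Position 3: 'e' vs 'd' => DIFFER
  Position 4: 'd' vs 'd' => same
  Position 5: 'd' vs 'd' => same
  Position 6: 'd' vs 'b' => DIFFER
Positions that differ: 4

4


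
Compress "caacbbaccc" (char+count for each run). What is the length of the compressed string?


Input: caacbbaccc
Runs:
  'c' x 1 => "c1"
  'a' x 2 => "a2"
  'c' x 1 => "c1"
  'b' x 2 => "b2"
  'a' x 1 => "a1"
  'c' x 3 => "c3"
Compressed: "c1a2c1b2a1c3"
Compressed length: 12

12


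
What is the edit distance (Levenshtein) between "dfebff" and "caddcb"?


Computing edit distance: "dfebff" -> "caddcb"
DP table:
           c    a    d    d    c    b
      0    1    2    3    4    5    6
  d   1    1    2    2    3    4    5
  f   2    2    2    3    3    4    5
  e   3    3    3    3    4    4    5
  b   4    4    4    4    4    5    4
  f   5    5    5    5    5    5    5
  f   6    6    6    6    6    6    6
Edit distance = dp[6][6] = 6

6


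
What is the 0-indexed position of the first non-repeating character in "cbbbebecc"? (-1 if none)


Input: cbbbebecc
Character frequencies:
  'b': 4
  'c': 3
  'e': 2
Scanning left to right for freq == 1:
  Position 0 ('c'): freq=3, skip
  Position 1 ('b'): freq=4, skip
  Position 2 ('b'): freq=4, skip
  Position 3 ('b'): freq=4, skip
  Position 4 ('e'): freq=2, skip
  Position 5 ('b'): freq=4, skip
  Position 6 ('e'): freq=2, skip
  Position 7 ('c'): freq=3, skip
  Position 8 ('c'): freq=3, skip
  No unique character found => answer = -1

-1


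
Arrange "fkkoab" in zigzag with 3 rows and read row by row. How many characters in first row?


Zigzag "fkkoab" into 3 rows:
Placing characters:
  'f' => row 0
  'k' => row 1
  'k' => row 2
  'o' => row 1
  'a' => row 0
  'b' => row 1
Rows:
  Row 0: "fa"
  Row 1: "kob"
  Row 2: "k"
First row length: 2

2


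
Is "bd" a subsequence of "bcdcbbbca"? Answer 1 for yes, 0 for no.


Check if "bd" is a subsequence of "bcdcbbbca"
Greedy scan:
  Position 0 ('b'): matches sub[0] = 'b'
  Position 1 ('c'): no match needed
  Position 2 ('d'): matches sub[1] = 'd'
  Position 3 ('c'): no match needed
  Position 4 ('b'): no match needed
  Position 5 ('b'): no match needed
  Position 6 ('b'): no match needed
  Position 7 ('c'): no match needed
  Position 8 ('a'): no match needed
All 2 characters matched => is a subsequence

1


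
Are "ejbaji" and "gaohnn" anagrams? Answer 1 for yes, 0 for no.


Strings: "ejbaji", "gaohnn"
Sorted first:  abeijj
Sorted second: aghnno
Differ at position 1: 'b' vs 'g' => not anagrams

0


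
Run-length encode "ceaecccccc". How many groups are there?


Input: ceaecccccc
Scanning for consecutive runs:
  Group 1: 'c' x 1 (positions 0-0)
  Group 2: 'e' x 1 (positions 1-1)
  Group 3: 'a' x 1 (positions 2-2)
  Group 4: 'e' x 1 (positions 3-3)
  Group 5: 'c' x 6 (positions 4-9)
Total groups: 5

5


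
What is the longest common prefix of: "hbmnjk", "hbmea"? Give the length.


Words: hbmnjk, hbmea
  Position 0: all 'h' => match
  Position 1: all 'b' => match
  Position 2: all 'm' => match
  Position 3: ('n', 'e') => mismatch, stop
LCP = "hbm" (length 3)

3


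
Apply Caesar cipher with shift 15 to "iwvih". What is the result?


Caesar cipher: shift "iwvih" by 15
  'i' (pos 8) + 15 = pos 23 = 'x'
  'w' (pos 22) + 15 = pos 11 = 'l'
  'v' (pos 21) + 15 = pos 10 = 'k'
  'i' (pos 8) + 15 = pos 23 = 'x'
  'h' (pos 7) + 15 = pos 22 = 'w'
Result: xlkxw

xlkxw


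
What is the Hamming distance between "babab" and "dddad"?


Comparing "babab" and "dddad" position by position:
  Position 0: 'b' vs 'd' => differ
  Position 1: 'a' vs 'd' => differ
  Position 2: 'b' vs 'd' => differ
  Position 3: 'a' vs 'a' => same
  Position 4: 'b' vs 'd' => differ
Total differences (Hamming distance): 4

4


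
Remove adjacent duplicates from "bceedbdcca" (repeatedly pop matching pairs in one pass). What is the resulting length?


Input: bceedbdcca
Stack-based adjacent duplicate removal:
  Read 'b': push. Stack: b
  Read 'c': push. Stack: bc
  Read 'e': push. Stack: bce
  Read 'e': matches stack top 'e' => pop. Stack: bc
  Read 'd': push. Stack: bcd
  Read 'b': push. Stack: bcdb
  Read 'd': push. Stack: bcdbd
  Read 'c': push. Stack: bcdbdc
  Read 'c': matches stack top 'c' => pop. Stack: bcdbd
  Read 'a': push. Stack: bcdbda
Final stack: "bcdbda" (length 6)

6


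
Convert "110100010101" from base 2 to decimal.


Input: "110100010101" in base 2
Positional expansion:
  Digit '1' (value 1) x 2^11 = 2048
  Digit '1' (value 1) x 2^10 = 1024
  Digit '0' (value 0) x 2^9 = 0
  Digit '1' (value 1) x 2^8 = 256
  Digit '0' (value 0) x 2^7 = 0
  Digit '0' (value 0) x 2^6 = 0
  Digit '0' (value 0) x 2^5 = 0
  Digit '1' (value 1) x 2^4 = 16
  Digit '0' (value 0) x 2^3 = 0
  Digit '1' (value 1) x 2^2 = 4
  Digit '0' (value 0) x 2^1 = 0
  Digit '1' (value 1) x 2^0 = 1
Sum = 3349

3349


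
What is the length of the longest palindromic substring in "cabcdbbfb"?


Input: "cabcdbbfb"
Checking substrings for palindromes:
  [6:9] "bfb" (len 3) => palindrome
  [5:7] "bb" (len 2) => palindrome
Longest palindromic substring: "bfb" with length 3

3


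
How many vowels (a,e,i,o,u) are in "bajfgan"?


Input: bajfgan
Checking each character:
  'b' at position 0: consonant
  'a' at position 1: vowel (running total: 1)
  'j' at position 2: consonant
  'f' at position 3: consonant
  'g' at position 4: consonant
  'a' at position 5: vowel (running total: 2)
  'n' at position 6: consonant
Total vowels: 2

2


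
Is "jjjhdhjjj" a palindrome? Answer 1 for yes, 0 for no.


Input: jjjhdhjjj
Reversed: jjjhdhjjj
  Compare pos 0 ('j') with pos 8 ('j'): match
  Compare pos 1 ('j') with pos 7 ('j'): match
  Compare pos 2 ('j') with pos 6 ('j'): match
  Compare pos 3 ('h') with pos 5 ('h'): match
Result: palindrome

1


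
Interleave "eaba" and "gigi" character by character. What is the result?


Interleaving "eaba" and "gigi":
  Position 0: 'e' from first, 'g' from second => "eg"
  Position 1: 'a' from first, 'i' from second => "ai"
  Position 2: 'b' from first, 'g' from second => "bg"
  Position 3: 'a' from first, 'i' from second => "ai"
Result: egaibgai

egaibgai


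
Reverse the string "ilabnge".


Input: ilabnge
Reading characters right to left:
  Position 6: 'e'
  Position 5: 'g'
  Position 4: 'n'
  Position 3: 'b'
  Position 2: 'a'
  Position 1: 'l'
  Position 0: 'i'
Reversed: egnbali

egnbali


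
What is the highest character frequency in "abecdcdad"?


Input: abecdcdad
Character counts:
  'a': 2
  'b': 1
  'c': 2
  'd': 3
  'e': 1
Maximum frequency: 3

3
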